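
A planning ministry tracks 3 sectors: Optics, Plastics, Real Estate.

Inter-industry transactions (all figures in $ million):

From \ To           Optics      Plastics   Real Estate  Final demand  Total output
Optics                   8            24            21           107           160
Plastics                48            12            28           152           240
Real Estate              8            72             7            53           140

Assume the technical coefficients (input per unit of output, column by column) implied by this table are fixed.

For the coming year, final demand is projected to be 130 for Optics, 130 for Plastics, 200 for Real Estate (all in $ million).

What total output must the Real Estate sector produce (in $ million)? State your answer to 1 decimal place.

x_R = 306.7

Technical coefficients a_ij = z_ij / X_j:
  a_OO = 8/160 = 0.05, a_PO = 48/160 = 0.30, a_RO = 8/160 = 0.05
  a_OP = 24/240 = 0.10, a_PP = 12/240 = 0.05, a_RP = 72/240 = 0.30
  a_OR = 21/140 = 0.15, a_PR = 28/140 = 0.20, a_RR = 7/140 = 0.05
I − A =
  [   0.95    -0.10    -0.15]
  [  -0.30     0.95    -0.20]
  [  -0.05    -0.30     0.95]
Cofactors of I−A, C_ij = (−1)^(i+j)·(minor ij) (rows/columns in the sector order above):
  C_11 = (0.95)(0.95) − (-0.20)(-0.30) = 0.8425
  C_12 = −[(-0.30)(0.95) − (-0.20)(-0.05)] = 0.2950
  C_13 = (-0.30)(-0.30) − (0.95)(-0.05) = 0.1375
  C_21 = −[(-0.10)(0.95) − (-0.15)(-0.30)] = 0.1400
  C_22 = (0.95)(0.95) − (-0.15)(-0.05) = 0.8950
  C_23 = −[(0.95)(-0.30) − (-0.10)(-0.05)] = 0.2900
  C_31 = (-0.10)(-0.20) − (-0.15)(0.95) = 0.1625
  C_32 = −[(0.95)(-0.20) − (-0.15)(-0.30)] = 0.2350
  C_33 = (0.95)(0.95) − (-0.10)(-0.30) = 0.8725
det(I−A) = Σ_j (I−A)_1j·C_1j = (0.95)(0.8425) + (-0.10)(0.2950) + (-0.15)(0.1375) = 0.75025
adj(I−A) = Cᵀ =
  [ 0.8425   0.1400   0.1625]
  [ 0.2950   0.8950   0.2350]
  [ 0.1375   0.2900   0.8725]
(I − A)⁻¹ = adj(I−A) / det(I−A) ≈
  [   1.1230     0.1866     0.2166]
  [   0.3932     1.1929     0.3132]
  [   0.1833     0.3865     1.1629]
x = (I − A)⁻¹ d = adj(I−A)·d / det(I−A), with det(I−A) = 0.75025:
  x_O = (0.8425·130 + 0.1400·130 + 0.1625·200) / 0.75025 = 160.225 / 0.75025 ≈ 213.6
  x_P = (0.2950·130 + 0.8950·130 + 0.2350·200) / 0.75025 = 201.70 / 0.75025 ≈ 268.8
  x_R = (0.1375·130 + 0.2900·130 + 0.8725·200) / 0.75025 = 230.075 / 0.75025 ≈ 306.7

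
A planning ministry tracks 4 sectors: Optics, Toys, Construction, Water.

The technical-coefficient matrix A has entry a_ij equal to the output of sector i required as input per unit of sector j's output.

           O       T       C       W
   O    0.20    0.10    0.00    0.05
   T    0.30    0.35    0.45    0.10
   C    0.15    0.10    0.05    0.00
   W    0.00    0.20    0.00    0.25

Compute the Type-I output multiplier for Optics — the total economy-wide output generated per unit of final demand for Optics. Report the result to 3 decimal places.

m_O = 2.808

I − A =
  [   0.80    -0.10     0.00    -0.05]
  [  -0.30     0.65    -0.45    -0.10]
  [  -0.15    -0.10     0.95     0.00]
  [   0.00    -0.20     0.00     0.75]
Compute the cofactors C_ij = (−1)^(i+j)·(3×3 minor ij) of I−A; the adjugate is their transpose:
adj(I−A) = Cᵀ =
  [ 0.410375   0.080750   0.038250   0.038125]
  [ 0.264375   0.570000   0.270000   0.093625]
  [ 0.092625   0.072750   0.348500   0.015875]
  [ 0.070500   0.152000   0.072000   0.422750]
det(I−A) = Σ_j (I−A)_1j·C_1j = (0.80)(0.410375) + (-0.10)(0.264375) + (0.00)(0.092625) + (-0.05)(0.070500) = 0.2983375
(I − A)⁻¹ = adj(I−A) / det(I−A) ≈
  [   1.3755     0.2707     0.1282     0.1278]
  [   0.8862     1.9106     0.9050     0.3138]
  [   0.3105     0.2439     1.1681     0.0532]
  [   0.2363     0.5095     0.2413     1.4170]
The output multiplier for sector j is the column-j sum of the Leontief inverse (I − A)⁻¹ = adj(I−A) / det(I−A).
Column O of adj(I−A): (0.410375, 0.264375, 0.092625, 0.070500); det(I−A) = 0.2983375.
m_O = (0.410375 + 0.264375 + 0.092625 + 0.070500) / 0.2983375 = 0.837875 / 0.2983375 ≈ 2.808.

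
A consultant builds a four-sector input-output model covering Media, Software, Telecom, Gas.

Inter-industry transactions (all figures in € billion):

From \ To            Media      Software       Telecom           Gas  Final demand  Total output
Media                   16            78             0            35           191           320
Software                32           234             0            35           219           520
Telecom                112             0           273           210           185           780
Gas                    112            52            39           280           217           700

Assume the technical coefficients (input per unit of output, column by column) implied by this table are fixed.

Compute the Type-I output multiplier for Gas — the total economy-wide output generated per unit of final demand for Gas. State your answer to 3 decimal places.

m_4 = 3.091

Technical coefficients a_ij = z_ij / X_j:
  a_11 = 16/320 = 0.05, a_21 = 32/320 = 0.10, a_31 = 112/320 = 0.35, a_41 = 112/320 = 0.35
  a_12 = 78/520 = 0.15, a_22 = 234/520 = 0.45, a_32 = 0/520 = 0.00, a_42 = 52/520 = 0.10
  a_13 = 0/780 = 0.00, a_23 = 0/780 = 0.00, a_33 = 273/780 = 0.35, a_43 = 39/780 = 0.05
  a_14 = 35/700 = 0.05, a_24 = 35/700 = 0.05, a_34 = 210/700 = 0.30, a_44 = 280/700 = 0.40
I − A =
  [   0.95    -0.15     0.00    -0.05]
  [  -0.10     0.55     0.00    -0.05]
  [  -0.35     0.00     0.65    -0.30]
  [  -0.35    -0.10    -0.05     0.60]
Compute the cofactors C_ij = (−1)^(i+j)·(3×3 minor ij) of I−A; the adjugate is their transpose:
adj(I−A) = Cᵀ =
  [ 0.203000   0.059500   0.001750   0.022750]
  [ 0.049750   0.344000   0.002625   0.034125]
  [ 0.174500   0.077500   0.287000   0.164500]
  [ 0.141250   0.098500   0.025375   0.329875]
det(I−A) = Σ_j (I−A)_1j·C_1j = (0.95)(0.203000) + (-0.15)(0.049750) + (0.00)(0.174500) + (-0.05)(0.141250) = 0.178325
(I − A)⁻¹ = adj(I−A) / det(I−A) ≈
  [   1.1384     0.3337     0.0098     0.1276]
  [   0.2790     1.9291     0.0147     0.1914]
  [   0.9786     0.4346     1.6094     0.9225]
  [   0.7921     0.5524     0.1423     1.8499]
The output multiplier for sector j is the column-j sum of the Leontief inverse (I − A)⁻¹ = adj(I−A) / det(I−A).
Column 4 of adj(I−A): (0.022750, 0.034125, 0.164500, 0.329875); det(I−A) = 0.178325.
m_4 = (0.022750 + 0.034125 + 0.164500 + 0.329875) / 0.178325 = 0.55125 / 0.178325 ≈ 3.091.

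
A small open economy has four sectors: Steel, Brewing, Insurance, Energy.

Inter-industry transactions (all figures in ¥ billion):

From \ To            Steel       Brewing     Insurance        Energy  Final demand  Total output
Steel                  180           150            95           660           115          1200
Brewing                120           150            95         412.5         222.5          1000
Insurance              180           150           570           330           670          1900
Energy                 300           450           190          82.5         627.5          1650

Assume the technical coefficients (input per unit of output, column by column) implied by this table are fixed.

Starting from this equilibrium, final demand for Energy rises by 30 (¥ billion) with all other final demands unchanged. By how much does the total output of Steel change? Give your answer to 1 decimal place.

Technical coefficients a_ij = z_ij / X_j:
  a_11 = 180/1200 = 0.15, a_21 = 120/1200 = 0.10, a_31 = 180/1200 = 0.15, a_41 = 300/1200 = 0.25
  a_12 = 150/1000 = 0.15, a_22 = 150/1000 = 0.15, a_32 = 150/1000 = 0.15, a_42 = 450/1000 = 0.45
  a_13 = 95/1900 = 0.05, a_23 = 95/1900 = 0.05, a_33 = 570/1900 = 0.30, a_43 = 190/1900 = 0.10
  a_14 = 660/1650 = 0.40, a_24 = 412.5/1650 = 0.25, a_34 = 330/1650 = 0.20, a_44 = 82.5/1650 = 0.05
I − A =
  [   0.85    -0.15    -0.05    -0.40]
  [  -0.10     0.85    -0.05    -0.25]
  [  -0.15    -0.15     0.70    -0.20]
  [  -0.25    -0.45    -0.10     0.95]
Compute the cofactors C_ij = (−1)^(i+j)·(3×3 minor ij) of I−A; the adjugate is their transpose:
adj(I−A) = Cᵀ =
  [ 0.454125   0.240375   0.088625   0.273125]
  [ 0.121625   0.462625   0.068500   0.187375]
  [ 0.179375   0.238500   0.464125   0.236000]
  [ 0.196000   0.307500   0.104625   0.480625]
det(I−A) = Σ_j (I−A)_1j·C_1j = (0.85)(0.454125) + (-0.15)(0.121625) + (-0.05)(0.179375) + (-0.40)(0.196000) = 0.28039375
(I − A)⁻¹ = adj(I−A) / det(I−A) ≈
  [   1.6196     0.8573     0.3161     0.9741]
  [   0.4338     1.6499     0.2443     0.6683]
  [   0.6397     0.8506     1.6553     0.8417]
  [   0.6990     1.0967     0.3731     1.7141]
Δx = (I − A)⁻¹ Δd with Δd having +30 in the Energy component and 0 elsewhere.
So Δx_1 = L_14 · (+30), where L_14 = adj(I−A)_14 / det(I−A) = 0.273125 / 0.28039375.
Δx_1 = 0.273125 × (+30) / 0.28039375 = 8.19375 / 0.28039375 ≈ 29.2.

Δx_1 = 29.2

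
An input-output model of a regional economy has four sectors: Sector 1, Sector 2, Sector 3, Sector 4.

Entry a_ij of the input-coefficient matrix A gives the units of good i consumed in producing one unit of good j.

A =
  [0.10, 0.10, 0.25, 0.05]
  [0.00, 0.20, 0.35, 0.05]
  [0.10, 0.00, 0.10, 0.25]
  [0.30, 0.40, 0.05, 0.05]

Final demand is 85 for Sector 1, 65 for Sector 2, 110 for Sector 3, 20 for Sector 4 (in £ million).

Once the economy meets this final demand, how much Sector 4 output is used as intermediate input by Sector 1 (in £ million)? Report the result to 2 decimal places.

I − A =
  [   0.90    -0.10    -0.25    -0.05]
  [   0.00     0.80    -0.35    -0.05]
  [  -0.10     0.00     0.90    -0.25]
  [  -0.30    -0.40    -0.05     0.95]
Compute the cofactors C_ij = (−1)^(i+j)·(3×3 minor ij) of I−A; the adjugate is their transpose:
adj(I−A) = Cᵀ =
  [ 0.62100   0.12725   0.22750   0.09925]
  [ 0.07325   0.70200   0.30000   0.11975]
  [ 0.13400   0.10900   0.65250   0.18450]
  [ 0.23400   0.34150   0.23250   0.62450]
det(I−A) = Σ_j (I−A)_1j·C_1j = (0.90)(0.62100) + (-0.10)(0.07325) + (-0.25)(0.13400) + (-0.05)(0.23400) = 0.506375
(I − A)⁻¹ = adj(I−A) / det(I−A) ≈
  [   1.2264     0.2513     0.4493     0.1960]
  [   0.1447     1.3863     0.5924     0.2365]
  [   0.2646     0.2153     1.2886     0.3644]
  [   0.4621     0.6744     0.4591     1.2333]
First solve x = (I − A)⁻¹ d = adj(I−A)·d / det(I−A); in particular x_1 = (0.62100·85 + 0.12725·65 + 0.22750·110 + 0.09925·20) / 0.506375 = 88.06625 / 0.506375 ≈ 173.9151.
Intermediate flow from 4 to 1: z_41 = a_41 · x_1 = 0.30 × 88.06625 / 0.506375 = 26.419875 / 0.506375 ≈ 52.17.

z_41 = 52.17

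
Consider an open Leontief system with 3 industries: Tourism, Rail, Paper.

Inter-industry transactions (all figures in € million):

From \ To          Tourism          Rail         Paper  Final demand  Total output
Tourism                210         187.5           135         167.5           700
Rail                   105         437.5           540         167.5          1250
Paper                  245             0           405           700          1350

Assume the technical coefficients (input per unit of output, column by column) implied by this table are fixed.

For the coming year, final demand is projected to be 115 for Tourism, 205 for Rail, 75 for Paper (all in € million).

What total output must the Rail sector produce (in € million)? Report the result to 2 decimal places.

x_R = 554.34

Technical coefficients a_ij = z_ij / X_j:
  a_TT = 210/700 = 0.30, a_RT = 105/700 = 0.15, a_PT = 245/700 = 0.35
  a_TR = 187.5/1250 = 0.15, a_RR = 437.5/1250 = 0.35, a_PR = 0/1250 = 0.00
  a_TP = 135/1350 = 0.10, a_RP = 540/1350 = 0.40, a_PP = 405/1350 = 0.30
I − A =
  [   0.70    -0.15    -0.10]
  [  -0.15     0.65    -0.40]
  [  -0.35     0.00     0.70]
Cofactors of I−A, C_ij = (−1)^(i+j)·(minor ij) (rows/columns in the sector order above):
  C_11 = (0.65)(0.70) − (-0.40)(0.00) = 0.4550
  C_12 = −[(-0.15)(0.70) − (-0.40)(-0.35)] = 0.2450
  C_13 = (-0.15)(0.00) − (0.65)(-0.35) = 0.2275
  C_21 = −[(-0.15)(0.70) − (-0.10)(0.00)] = 0.1050
  C_22 = (0.70)(0.70) − (-0.10)(-0.35) = 0.4550
  C_23 = −[(0.70)(0.00) − (-0.15)(-0.35)] = 0.0525
  C_31 = (-0.15)(-0.40) − (-0.10)(0.65) = 0.1250
  C_32 = −[(0.70)(-0.40) − (-0.10)(-0.15)] = 0.2950
  C_33 = (0.70)(0.65) − (-0.15)(-0.15) = 0.4325
det(I−A) = Σ_j (I−A)_1j·C_1j = (0.70)(0.4550) + (-0.15)(0.2450) + (-0.10)(0.2275) = 0.2590
adj(I−A) = Cᵀ =
  [ 0.4550   0.1050   0.1250]
  [ 0.2450   0.4550   0.2950]
  [ 0.2275   0.0525   0.4325]
(I − A)⁻¹ = adj(I−A) / det(I−A) ≈
  [   1.7568     0.4054     0.4826]
  [   0.9459     1.7568     1.1390]
  [   0.8784     0.2027     1.6699]
x = (I − A)⁻¹ d = adj(I−A)·d / det(I−A), with det(I−A) = 0.2590:
  x_T = (0.4550·115 + 0.1050·205 + 0.1250·75) / 0.2590 = 83.225 / 0.2590 ≈ 321.33
  x_R = (0.2450·115 + 0.4550·205 + 0.2950·75) / 0.2590 = 143.575 / 0.2590 ≈ 554.34
  x_P = (0.2275·115 + 0.0525·205 + 0.4325·75) / 0.2590 = 69.3625 / 0.2590 ≈ 267.81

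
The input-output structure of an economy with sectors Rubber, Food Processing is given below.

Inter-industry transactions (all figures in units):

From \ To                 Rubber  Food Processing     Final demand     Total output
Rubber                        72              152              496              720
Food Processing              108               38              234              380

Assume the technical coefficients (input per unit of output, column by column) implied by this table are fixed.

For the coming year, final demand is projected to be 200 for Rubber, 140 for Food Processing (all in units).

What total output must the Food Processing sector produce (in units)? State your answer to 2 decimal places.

Technical coefficients a_ij = z_ij / X_j:
  a_RR = 72/720 = 0.10, a_FR = 108/720 = 0.15
  a_RF = 152/380 = 0.40, a_FF = 38/380 = 0.10
I − A =
  [   0.90    -0.40]
  [  -0.15     0.90]
det(I−A) = (0.90)(0.90) − (-0.40)(-0.15) = 0.7500
adj(I−A) = [[0.90, 0.40], [0.15, 0.90]]
(I − A)⁻¹ = adj(I−A) / det(I−A) ≈
  [   1.2000     0.5333]
  [   0.2000     1.2000]
x = (I − A)⁻¹ d = adj(I−A)·d / det(I−A), with det(I−A) = 0.7500:
  x_R = (0.90·200 + 0.40·140) / 0.7500 = 236.00 / 0.7500 ≈ 314.67
  x_F = (0.15·200 + 0.90·140) / 0.7500 = 156.00 / 0.7500 = 208.00

x_F = 208.00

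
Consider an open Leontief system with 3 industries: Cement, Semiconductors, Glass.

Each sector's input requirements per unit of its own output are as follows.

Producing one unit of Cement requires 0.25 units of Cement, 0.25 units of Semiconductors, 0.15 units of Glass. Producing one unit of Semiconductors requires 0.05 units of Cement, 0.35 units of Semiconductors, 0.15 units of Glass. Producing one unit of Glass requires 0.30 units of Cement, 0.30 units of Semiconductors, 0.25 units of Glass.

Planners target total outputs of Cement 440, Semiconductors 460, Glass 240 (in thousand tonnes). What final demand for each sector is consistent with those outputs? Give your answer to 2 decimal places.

d_1 = 235.00, d_2 = 117.00, d_3 = 45.00

I − A =
  [   0.75    -0.05    -0.30]
  [  -0.25     0.65    -0.30]
  [  -0.15    -0.15     0.75]
d = (I − A) x:
  d_1 = (+0.75)·440 + (-0.05)·460 + (-0.30)·240 = 235.00
  d_2 = (-0.25)·440 + (+0.65)·460 + (-0.30)·240 = 117.00
  d_3 = (-0.15)·440 + (-0.15)·460 + (+0.75)·240 = 45.00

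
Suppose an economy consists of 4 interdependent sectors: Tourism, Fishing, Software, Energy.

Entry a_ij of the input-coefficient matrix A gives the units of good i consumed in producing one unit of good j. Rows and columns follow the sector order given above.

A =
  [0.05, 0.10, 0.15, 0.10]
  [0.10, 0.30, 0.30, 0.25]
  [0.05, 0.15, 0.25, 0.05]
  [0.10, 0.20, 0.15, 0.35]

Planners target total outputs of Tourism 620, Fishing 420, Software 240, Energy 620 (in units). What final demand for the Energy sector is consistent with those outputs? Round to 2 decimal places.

d_4 = 221.00

I − A =
  [   0.95    -0.10    -0.15    -0.10]
  [  -0.10     0.70    -0.30    -0.25]
  [  -0.05    -0.15     0.75    -0.05]
  [  -0.10    -0.20    -0.15     0.65]
d = (I − A) x:
  d_1 = (+0.95)·620 + (-0.10)·420 + (-0.15)·240 + (-0.10)·620 = 449.00
  d_2 = (-0.10)·620 + (+0.70)·420 + (-0.30)·240 + (-0.25)·620 = 5.00
  d_3 = (-0.05)·620 + (-0.15)·420 + (+0.75)·240 + (-0.05)·620 = 55.00
  d_4 = (-0.10)·620 + (-0.20)·420 + (-0.15)·240 + (+0.65)·620 = 221.00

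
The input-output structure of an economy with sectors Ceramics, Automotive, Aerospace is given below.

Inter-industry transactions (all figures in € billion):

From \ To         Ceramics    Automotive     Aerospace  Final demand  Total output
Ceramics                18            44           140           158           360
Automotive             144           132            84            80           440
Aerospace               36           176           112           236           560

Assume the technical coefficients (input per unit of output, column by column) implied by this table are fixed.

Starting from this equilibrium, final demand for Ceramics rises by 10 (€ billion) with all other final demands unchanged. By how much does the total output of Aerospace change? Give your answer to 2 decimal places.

Δx_3 = 5.99

Technical coefficients a_ij = z_ij / X_j:
  a_11 = 18/360 = 0.05, a_21 = 144/360 = 0.40, a_31 = 36/360 = 0.10
  a_12 = 44/440 = 0.10, a_22 = 132/440 = 0.30, a_32 = 176/440 = 0.40
  a_13 = 140/560 = 0.25, a_23 = 84/560 = 0.15, a_33 = 112/560 = 0.20
I − A =
  [   0.95    -0.10    -0.25]
  [  -0.40     0.70    -0.15]
  [  -0.10    -0.40     0.80]
Cofactors of I−A, C_ij = (−1)^(i+j)·(minor ij) (rows/columns in the sector order above):
  C_11 = (0.70)(0.80) − (-0.15)(-0.40) = 0.5000
  C_12 = −[(-0.40)(0.80) − (-0.15)(-0.10)] = 0.3350
  C_13 = (-0.40)(-0.40) − (0.70)(-0.10) = 0.2300
  C_21 = −[(-0.10)(0.80) − (-0.25)(-0.40)] = 0.1800
  C_22 = (0.95)(0.80) − (-0.25)(-0.10) = 0.7350
  C_23 = −[(0.95)(-0.40) − (-0.10)(-0.10)] = 0.3900
  C_31 = (-0.10)(-0.15) − (-0.25)(0.70) = 0.1900
  C_32 = −[(0.95)(-0.15) − (-0.25)(-0.40)] = 0.2425
  C_33 = (0.95)(0.70) − (-0.10)(-0.40) = 0.6250
det(I−A) = Σ_j (I−A)_1j·C_1j = (0.95)(0.5000) + (-0.10)(0.3350) + (-0.25)(0.2300) = 0.3840
adj(I−A) = Cᵀ =
  [ 0.5000   0.1800   0.1900]
  [ 0.3350   0.7350   0.2425]
  [ 0.2300   0.3900   0.6250]
(I − A)⁻¹ = adj(I−A) / det(I−A) ≈
  [   1.3021     0.4688     0.4948]
  [   0.8724     1.9141     0.6315]
  [   0.5990     1.0156     1.6276]
Δx = (I − A)⁻¹ Δd with Δd having +10 in the Ceramics component and 0 elsewhere.
So Δx_3 = L_31 · (+10), where L_31 = adj(I−A)_31 / det(I−A) = 0.2300 / 0.3840.
Δx_3 = 0.2300 × (+10) / 0.3840 = 2.30 / 0.3840 ≈ 5.99.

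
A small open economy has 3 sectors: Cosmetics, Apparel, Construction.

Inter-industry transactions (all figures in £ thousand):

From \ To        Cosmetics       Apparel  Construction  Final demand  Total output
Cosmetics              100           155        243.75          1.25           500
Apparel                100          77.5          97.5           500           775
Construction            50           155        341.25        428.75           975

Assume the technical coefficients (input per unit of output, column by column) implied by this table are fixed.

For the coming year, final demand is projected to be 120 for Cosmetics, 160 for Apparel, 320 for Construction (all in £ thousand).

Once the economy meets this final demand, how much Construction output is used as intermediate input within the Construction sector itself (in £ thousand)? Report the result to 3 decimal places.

Technical coefficients a_ij = z_ij / X_j:
  a_11 = 100/500 = 0.20, a_21 = 100/500 = 0.20, a_31 = 50/500 = 0.10
  a_12 = 155/775 = 0.20, a_22 = 77.5/775 = 0.10, a_32 = 155/775 = 0.20
  a_13 = 243.75/975 = 0.25, a_23 = 97.5/975 = 0.10, a_33 = 341.25/975 = 0.35
I − A =
  [   0.80    -0.20    -0.25]
  [  -0.20     0.90    -0.10]
  [  -0.10    -0.20     0.65]
Cofactors of I−A, C_ij = (−1)^(i+j)·(minor ij) (rows/columns in the sector order above):
  C_11 = (0.90)(0.65) − (-0.10)(-0.20) = 0.5650
  C_12 = −[(-0.20)(0.65) − (-0.10)(-0.10)] = 0.1400
  C_13 = (-0.20)(-0.20) − (0.90)(-0.10) = 0.1300
  C_21 = −[(-0.20)(0.65) − (-0.25)(-0.20)] = 0.1800
  C_22 = (0.80)(0.65) − (-0.25)(-0.10) = 0.4950
  C_23 = −[(0.80)(-0.20) − (-0.20)(-0.10)] = 0.1800
  C_31 = (-0.20)(-0.10) − (-0.25)(0.90) = 0.2450
  C_32 = −[(0.80)(-0.10) − (-0.25)(-0.20)] = 0.1300
  C_33 = (0.80)(0.90) − (-0.20)(-0.20) = 0.6800
det(I−A) = Σ_j (I−A)_1j·C_1j = (0.80)(0.5650) + (-0.20)(0.1400) + (-0.25)(0.1300) = 0.3915
adj(I−A) = Cᵀ =
  [ 0.5650   0.1800   0.2450]
  [ 0.1400   0.4950   0.1300]
  [ 0.1300   0.1800   0.6800]
(I − A)⁻¹ = adj(I−A) / det(I−A) ≈
  [   1.4432     0.4598     0.6258]
  [   0.3576     1.2644     0.3321]
  [   0.3321     0.4598     1.7369]
First solve x = (I − A)⁻¹ d = adj(I−A)·d / det(I−A); in particular x_3 = (0.1300·120 + 0.1800·160 + 0.6800·320) / 0.3915 = 262.00 / 0.3915 ≈ 669.22095.
Intermediate flow from 3 to 3: z_33 = a_33 · x_3 = 0.35 × 262.00 / 0.3915 = 91.70 / 0.3915 ≈ 234.227.

z_33 = 234.227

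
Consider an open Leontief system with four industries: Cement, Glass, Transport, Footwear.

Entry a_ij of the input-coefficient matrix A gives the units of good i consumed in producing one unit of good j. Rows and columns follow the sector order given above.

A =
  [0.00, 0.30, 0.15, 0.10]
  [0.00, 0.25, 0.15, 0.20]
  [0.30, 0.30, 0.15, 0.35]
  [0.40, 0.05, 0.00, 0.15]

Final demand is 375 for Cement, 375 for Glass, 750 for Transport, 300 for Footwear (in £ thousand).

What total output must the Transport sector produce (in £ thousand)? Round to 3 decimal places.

x_3 = 2091.576

I − A =
  [   1.00    -0.30    -0.15    -0.10]
  [   0.00     0.75    -0.15    -0.20]
  [  -0.30    -0.30     0.85    -0.35]
  [  -0.40    -0.05     0.00     0.85]
Compute the cofactors C_ij = (−1)^(i+j)·(3×3 minor ij) of I−A; the adjugate is their transpose:
adj(I−A) = Cᵀ =
  [ 0.492500   0.261875   0.133125   0.174375]
  [ 0.127250   0.629250   0.133500   0.218000]
  [ 0.317250   0.380500   0.573500   0.363000]
  [ 0.239250   0.160250   0.070500   0.545250]
det(I−A) = Σ_j (I−A)_1j·C_1j = (1.00)(0.492500) + (-0.30)(0.127250) + (-0.15)(0.317250) + (-0.10)(0.239250) = 0.3828125
(I − A)⁻¹ = adj(I−A) / det(I−A) ≈
  [   1.2865     0.6841     0.3478     0.4555]
  [   0.3324     1.6438     0.3487     0.5695]
  [   0.8287     0.9940     1.4981     0.9482]
  [   0.6250     0.4186     0.1842     1.4243]
x = (I − A)⁻¹ d = adj(I−A)·d / det(I−A), with det(I−A) = 0.3828125:
  x_1 = (0.492500·375 + 0.261875·375 + 0.133125·750 + 0.174375·300) / 0.3828125 = 435.046875 / 0.3828125 ≈ 1136.449
  x_2 = (0.127250·375 + 0.629250·375 + 0.133500·750 + 0.218000·300) / 0.3828125 = 449.2125 / 0.3828125 ≈ 1173.453
  x_3 = (0.317250·375 + 0.380500·375 + 0.573500·750 + 0.363000·300) / 0.3828125 = 800.68125 / 0.3828125 ≈ 2091.576
  x_4 = (0.239250·375 + 0.160250·375 + 0.070500·750 + 0.545250·300) / 0.3828125 = 366.2625 / 0.3828125 ≈ 956.767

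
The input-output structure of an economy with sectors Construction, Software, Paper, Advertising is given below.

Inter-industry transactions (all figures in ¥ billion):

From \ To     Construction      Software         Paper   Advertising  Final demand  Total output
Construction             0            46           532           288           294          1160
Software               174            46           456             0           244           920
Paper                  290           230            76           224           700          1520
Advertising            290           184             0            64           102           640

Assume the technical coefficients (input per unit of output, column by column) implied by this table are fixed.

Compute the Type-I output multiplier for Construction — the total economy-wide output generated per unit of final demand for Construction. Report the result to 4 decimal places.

Technical coefficients a_ij = z_ij / X_j:
  a_CC = 0/1160 = 0.00, a_SC = 174/1160 = 0.15, a_PC = 290/1160 = 0.25, a_AC = 290/1160 = 0.25
  a_CS = 46/920 = 0.05, a_SS = 46/920 = 0.05, a_PS = 230/920 = 0.25, a_AS = 184/920 = 0.20
  a_CP = 532/1520 = 0.35, a_SP = 456/1520 = 0.30, a_PP = 76/1520 = 0.05, a_AP = 0/1520 = 0.00
  a_CA = 288/640 = 0.45, a_SA = 0/640 = 0.00, a_PA = 224/640 = 0.35, a_AA = 64/640 = 0.10
I − A =
  [   1.00    -0.05    -0.35    -0.45]
  [  -0.15     0.95    -0.30     0.00]
  [  -0.25    -0.25     0.95    -0.35]
  [  -0.25    -0.20     0.00     0.90]
Compute the cofactors C_ij = (−1)^(i+j)·(3×3 minor ij) of I−A; the adjugate is their transpose:
adj(I−A) = Cᵀ =
  [ 0.723750   0.231500   0.339750   0.494000]
  [ 0.222000   0.638750   0.283500   0.221250]
  [ 0.341125   0.305000   0.727875   0.453625]
  [ 0.250375   0.206250   0.157375   0.720375]
det(I−A) = Σ_j (I−A)_1j·C_1j = (1.00)(0.723750) + (-0.05)(0.222000) + (-0.35)(0.341125) + (-0.45)(0.250375) = 0.4805875
(I − A)⁻¹ = adj(I−A) / det(I−A) ≈
  [   1.50597     0.48170     0.70695     1.02791]
  [   0.46193     1.32910     0.58990     0.46037]
  [   0.70981     0.63464     1.51455     0.94390]
  [   0.52098     0.42916     0.32746     1.49895]
The output multiplier for sector j is the column-j sum of the Leontief inverse (I − A)⁻¹ = adj(I−A) / det(I−A).
Column C of adj(I−A): (0.723750, 0.222000, 0.341125, 0.250375); det(I−A) = 0.4805875.
m_C = (0.723750 + 0.222000 + 0.341125 + 0.250375) / 0.4805875 = 1.53725 / 0.4805875 ≈ 3.1987.

m_C = 3.1987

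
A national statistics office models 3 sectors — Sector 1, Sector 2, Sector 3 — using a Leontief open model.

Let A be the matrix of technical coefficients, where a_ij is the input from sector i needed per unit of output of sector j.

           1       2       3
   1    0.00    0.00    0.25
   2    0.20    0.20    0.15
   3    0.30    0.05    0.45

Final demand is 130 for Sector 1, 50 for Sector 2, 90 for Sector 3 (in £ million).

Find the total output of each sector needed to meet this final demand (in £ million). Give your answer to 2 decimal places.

I − A =
  [   1.00     0.00    -0.25]
  [  -0.20     0.80    -0.15]
  [  -0.30    -0.05     0.55]
Cofactors of I−A, C_ij = (−1)^(i+j)·(minor ij) (rows/columns in the sector order above):
  C_11 = (0.80)(0.55) − (-0.15)(-0.05) = 0.4325
  C_12 = −[(-0.20)(0.55) − (-0.15)(-0.30)] = 0.1550
  C_13 = (-0.20)(-0.05) − (0.80)(-0.30) = 0.2500
  C_21 = −[(0.00)(0.55) − (-0.25)(-0.05)] = 0.0125
  C_22 = (1.00)(0.55) − (-0.25)(-0.30) = 0.4750
  C_23 = −[(1.00)(-0.05) − (0.00)(-0.30)] = 0.0500
  C_31 = (0.00)(-0.15) − (-0.25)(0.80) = 0.2000
  C_32 = −[(1.00)(-0.15) − (-0.25)(-0.20)] = 0.2000
  C_33 = (1.00)(0.80) − (0.00)(-0.20) = 0.8000
det(I−A) = Σ_j (I−A)_1j·C_1j = (1.00)(0.4325) + (0.00)(0.1550) + (-0.25)(0.2500) = 0.3700
adj(I−A) = Cᵀ =
  [ 0.4325   0.0125   0.2000]
  [ 0.1550   0.4750   0.2000]
  [ 0.2500   0.0500   0.8000]
(I − A)⁻¹ = adj(I−A) / det(I−A) ≈
  [   1.1689     0.0338     0.5405]
  [   0.4189     1.2838     0.5405]
  [   0.6757     0.1351     2.1622]
x = (I − A)⁻¹ d = adj(I−A)·d / det(I−A), with det(I−A) = 0.3700:
  x_1 = (0.4325·130 + 0.0125·50 + 0.2000·90) / 0.3700 = 74.85 / 0.3700 ≈ 202.30
  x_2 = (0.1550·130 + 0.4750·50 + 0.2000·90) / 0.3700 = 61.90 / 0.3700 ≈ 167.30
  x_3 = (0.2500·130 + 0.0500·50 + 0.8000·90) / 0.3700 = 107.00 / 0.3700 ≈ 289.19

x_1 = 202.30, x_2 = 167.30, x_3 = 289.19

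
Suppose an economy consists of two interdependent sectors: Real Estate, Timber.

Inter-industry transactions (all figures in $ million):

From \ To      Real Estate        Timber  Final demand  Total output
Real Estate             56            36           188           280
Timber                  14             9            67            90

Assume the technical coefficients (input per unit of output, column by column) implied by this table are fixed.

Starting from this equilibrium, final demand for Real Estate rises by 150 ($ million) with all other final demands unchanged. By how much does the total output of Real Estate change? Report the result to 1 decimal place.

Technical coefficients a_ij = z_ij / X_j:
  a_RR = 56/280 = 0.20, a_TR = 14/280 = 0.05
  a_RT = 36/90 = 0.40, a_TT = 9/90 = 0.10
I − A =
  [   0.80    -0.40]
  [  -0.05     0.90]
det(I−A) = (0.80)(0.90) − (-0.40)(-0.05) = 0.7000
adj(I−A) = [[0.90, 0.40], [0.05, 0.80]]
(I − A)⁻¹ = adj(I−A) / det(I−A) ≈
  [   1.2857     0.5714]
  [   0.0714     1.1429]
Δx = (I − A)⁻¹ Δd with Δd having +150 in the Real Estate component and 0 elsewhere.
So Δx_R = L_RR · (+150), where L_RR = adj(I−A)_RR / det(I−A) = 0.90 / 0.7000.
Δx_R = 0.90 × (+150) / 0.7000 = 135.00 / 0.7000 ≈ 192.9.

Δx_R = 192.9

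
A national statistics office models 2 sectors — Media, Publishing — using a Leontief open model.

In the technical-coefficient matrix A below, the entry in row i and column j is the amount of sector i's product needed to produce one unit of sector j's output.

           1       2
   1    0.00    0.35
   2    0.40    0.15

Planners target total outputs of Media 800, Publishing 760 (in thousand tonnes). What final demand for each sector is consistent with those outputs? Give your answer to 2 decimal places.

d_1 = 534.00, d_2 = 326.00

I − A =
  [   1.00    -0.35]
  [  -0.40     0.85]
d = (I − A) x:
  d_1 = (+1.00)·800 + (-0.35)·760 = 534.00
  d_2 = (-0.40)·800 + (+0.85)·760 = 326.00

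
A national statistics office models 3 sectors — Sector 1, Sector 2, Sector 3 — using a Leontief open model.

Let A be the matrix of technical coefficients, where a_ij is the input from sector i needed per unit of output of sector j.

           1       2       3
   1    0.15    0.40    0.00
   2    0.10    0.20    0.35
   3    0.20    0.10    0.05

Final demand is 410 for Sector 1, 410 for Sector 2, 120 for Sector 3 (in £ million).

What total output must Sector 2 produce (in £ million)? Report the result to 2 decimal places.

I − A =
  [   0.85    -0.40     0.00]
  [  -0.10     0.80    -0.35]
  [  -0.20    -0.10     0.95]
Cofactors of I−A, C_ij = (−1)^(i+j)·(minor ij) (rows/columns in the sector order above):
  C_11 = (0.80)(0.95) − (-0.35)(-0.10) = 0.7250
  C_12 = −[(-0.10)(0.95) − (-0.35)(-0.20)] = 0.1650
  C_13 = (-0.10)(-0.10) − (0.80)(-0.20) = 0.1700
  C_21 = −[(-0.40)(0.95) − (0.00)(-0.10)] = 0.3800
  C_22 = (0.85)(0.95) − (0.00)(-0.20) = 0.8075
  C_23 = −[(0.85)(-0.10) − (-0.40)(-0.20)] = 0.1650
  C_31 = (-0.40)(-0.35) − (0.00)(0.80) = 0.1400
  C_32 = −[(0.85)(-0.35) − (0.00)(-0.10)] = 0.2975
  C_33 = (0.85)(0.80) − (-0.40)(-0.10) = 0.6400
det(I−A) = Σ_j (I−A)_1j·C_1j = (0.85)(0.7250) + (-0.40)(0.1650) + (0.00)(0.1700) = 0.55025
adj(I−A) = Cᵀ =
  [ 0.7250   0.3800   0.1400]
  [ 0.1650   0.8075   0.2975]
  [ 0.1700   0.1650   0.6400]
(I − A)⁻¹ = adj(I−A) / det(I−A) ≈
  [   1.3176     0.6906     0.2544]
  [   0.2999     1.4675     0.5407]
  [   0.3090     0.2999     1.1631]
x = (I − A)⁻¹ d = adj(I−A)·d / det(I−A), with det(I−A) = 0.55025:
  x_1 = (0.7250·410 + 0.3800·410 + 0.1400·120) / 0.55025 = 469.85 / 0.55025 ≈ 853.88
  x_2 = (0.1650·410 + 0.8075·410 + 0.2975·120) / 0.55025 = 434.425 / 0.55025 ≈ 789.50
  x_3 = (0.1700·410 + 0.1650·410 + 0.6400·120) / 0.55025 = 214.15 / 0.55025 ≈ 389.19

x_2 = 789.50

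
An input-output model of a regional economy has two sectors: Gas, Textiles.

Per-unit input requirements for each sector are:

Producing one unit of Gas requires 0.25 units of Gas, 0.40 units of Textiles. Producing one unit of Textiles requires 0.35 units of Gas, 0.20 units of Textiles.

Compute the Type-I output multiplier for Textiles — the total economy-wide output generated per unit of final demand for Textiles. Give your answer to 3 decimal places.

I − A =
  [   0.75    -0.35]
  [  -0.40     0.80]
det(I−A) = (0.75)(0.80) − (-0.35)(-0.40) = 0.4600
adj(I−A) = [[0.80, 0.35], [0.40, 0.75]]
(I − A)⁻¹ = adj(I−A) / det(I−A) ≈
  [   1.7391     0.7609]
  [   0.8696     1.6304]
The output multiplier for sector j is the column-j sum of the Leontief inverse (I − A)⁻¹ = adj(I−A) / det(I−A).
Column T of adj(I−A): (0.35, 0.75); det(I−A) = 0.4600.
m_T = (0.35 + 0.75) / 0.4600 = 1.10 / 0.4600 ≈ 2.391.

m_T = 2.391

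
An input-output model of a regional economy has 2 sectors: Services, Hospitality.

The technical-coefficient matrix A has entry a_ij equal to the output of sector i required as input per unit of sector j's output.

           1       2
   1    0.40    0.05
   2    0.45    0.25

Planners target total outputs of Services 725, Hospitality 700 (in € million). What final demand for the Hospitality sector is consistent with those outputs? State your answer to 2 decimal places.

I − A =
  [   0.60    -0.05]
  [  -0.45     0.75]
d = (I − A) x:
  d_1 = (+0.60)·725 + (-0.05)·700 = 400.00
  d_2 = (-0.45)·725 + (+0.75)·700 = 198.75

d_2 = 198.75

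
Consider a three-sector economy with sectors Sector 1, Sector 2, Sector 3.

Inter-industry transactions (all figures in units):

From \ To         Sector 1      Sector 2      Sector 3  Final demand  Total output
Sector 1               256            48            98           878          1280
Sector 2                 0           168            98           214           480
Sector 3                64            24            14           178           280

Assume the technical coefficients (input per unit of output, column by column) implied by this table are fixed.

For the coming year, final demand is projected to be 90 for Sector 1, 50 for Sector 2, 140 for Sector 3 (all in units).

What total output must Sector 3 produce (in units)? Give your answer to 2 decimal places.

Technical coefficients a_ij = z_ij / X_j:
  a_11 = 256/1280 = 0.20, a_21 = 0/1280 = 0.00, a_31 = 64/1280 = 0.05
  a_12 = 48/480 = 0.10, a_22 = 168/480 = 0.35, a_32 = 24/480 = 0.05
  a_13 = 98/280 = 0.35, a_23 = 98/280 = 0.35, a_33 = 14/280 = 0.05
I − A =
  [   0.80    -0.10    -0.35]
  [   0.00     0.65    -0.35]
  [  -0.05    -0.05     0.95]
Cofactors of I−A, C_ij = (−1)^(i+j)·(minor ij) (rows/columns in the sector order above):
  C_11 = (0.65)(0.95) − (-0.35)(-0.05) = 0.6000
  C_12 = −[(0.00)(0.95) − (-0.35)(-0.05)] = 0.0175
  C_13 = (0.00)(-0.05) − (0.65)(-0.05) = 0.0325
  C_21 = −[(-0.10)(0.95) − (-0.35)(-0.05)] = 0.1125
  C_22 = (0.80)(0.95) − (-0.35)(-0.05) = 0.7425
  C_23 = −[(0.80)(-0.05) − (-0.10)(-0.05)] = 0.0450
  C_31 = (-0.10)(-0.35) − (-0.35)(0.65) = 0.2625
  C_32 = −[(0.80)(-0.35) − (-0.35)(0.00)] = 0.2800
  C_33 = (0.80)(0.65) − (-0.10)(0.00) = 0.5200
det(I−A) = Σ_j (I−A)_1j·C_1j = (0.80)(0.6000) + (-0.10)(0.0175) + (-0.35)(0.0325) = 0.466875
adj(I−A) = Cᵀ =
  [ 0.6000   0.1125   0.2625]
  [ 0.0175   0.7425   0.2800]
  [ 0.0325   0.0450   0.5200]
(I − A)⁻¹ = adj(I−A) / det(I−A) ≈
  [   1.2851     0.2410     0.5622]
  [   0.0375     1.5904     0.5997]
  [   0.0696     0.0964     1.1138]
x = (I − A)⁻¹ d = adj(I−A)·d / det(I−A), with det(I−A) = 0.466875:
  x_1 = (0.6000·90 + 0.1125·50 + 0.2625·140) / 0.466875 = 96.375 / 0.466875 ≈ 206.43
  x_2 = (0.0175·90 + 0.7425·50 + 0.2800·140) / 0.466875 = 77.90 / 0.466875 ≈ 166.85
  x_3 = (0.0325·90 + 0.0450·50 + 0.5200·140) / 0.466875 = 77.975 / 0.466875 ≈ 167.01

x_3 = 167.01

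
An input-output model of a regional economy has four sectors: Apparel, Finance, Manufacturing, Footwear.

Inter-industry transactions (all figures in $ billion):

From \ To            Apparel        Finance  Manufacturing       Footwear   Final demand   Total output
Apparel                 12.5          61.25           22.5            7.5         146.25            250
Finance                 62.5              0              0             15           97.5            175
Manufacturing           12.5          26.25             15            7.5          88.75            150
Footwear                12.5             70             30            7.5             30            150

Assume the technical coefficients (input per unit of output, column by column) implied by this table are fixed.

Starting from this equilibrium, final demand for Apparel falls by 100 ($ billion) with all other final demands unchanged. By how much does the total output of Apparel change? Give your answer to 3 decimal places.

Technical coefficients a_ij = z_ij / X_j:
  a_11 = 12.5/250 = 0.05, a_21 = 62.5/250 = 0.25, a_31 = 12.5/250 = 0.05, a_41 = 12.5/250 = 0.05
  a_12 = 61.25/175 = 0.35, a_22 = 0/175 = 0.00, a_32 = 26.25/175 = 0.15, a_42 = 70/175 = 0.40
  a_13 = 22.5/150 = 0.15, a_23 = 0/150 = 0.00, a_33 = 15/150 = 0.10, a_43 = 30/150 = 0.20
  a_14 = 7.5/150 = 0.05, a_24 = 15/150 = 0.10, a_34 = 7.5/150 = 0.05, a_44 = 7.5/150 = 0.05
I − A =
  [   0.95    -0.35    -0.15    -0.05]
  [  -0.25     1.00     0.00    -0.10]
  [  -0.05    -0.15     0.90    -0.05]
  [  -0.05    -0.40    -0.20     0.95]
Compute the cofactors C_ij = (−1)^(i+j)·(3×3 minor ij) of I−A; the adjugate is their transpose:
adj(I−A) = Cᵀ =
  [ 0.806000   0.339625   0.153500   0.086250]
  [ 0.216750   0.792500   0.057875   0.097875]
  [ 0.089375   0.172500   0.772125   0.063500]
  [ 0.152500   0.387875   0.195000   0.763125]
det(I−A) = Σ_j (I−A)_1j·C_1j = (0.95)(0.806000) + (-0.35)(0.216750) + (-0.15)(0.089375) + (-0.05)(0.152500) = 0.66880625
(I − A)⁻¹ = adj(I−A) / det(I−A) ≈
  [   1.2051     0.5078     0.2295     0.1290]
  [   0.3241     1.1849     0.0865     0.1463]
  [   0.1336     0.2579     1.1545     0.0949]
  [   0.2280     0.5800     0.2916     1.1410]
Δx = (I − A)⁻¹ Δd with Δd having -100 in the Apparel component and 0 elsewhere.
So Δx_1 = L_11 · (-100), where L_11 = adj(I−A)_11 / det(I−A) = 0.806000 / 0.66880625.
Δx_1 = 0.806000 × (-100) / 0.66880625 = -80.60 / 0.66880625 ≈ -120.513.

Δx_1 = -120.513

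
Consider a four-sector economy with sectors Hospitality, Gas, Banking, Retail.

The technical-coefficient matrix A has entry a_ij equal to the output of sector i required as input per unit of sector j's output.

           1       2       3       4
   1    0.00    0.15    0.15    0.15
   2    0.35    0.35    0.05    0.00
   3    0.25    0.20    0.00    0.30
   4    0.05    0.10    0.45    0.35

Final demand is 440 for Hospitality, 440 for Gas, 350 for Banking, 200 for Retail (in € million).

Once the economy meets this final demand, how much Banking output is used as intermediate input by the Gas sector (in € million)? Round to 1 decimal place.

z_32 = 272.2

I − A =
  [   1.00    -0.15    -0.15    -0.15]
  [  -0.35     0.65    -0.05     0.00]
  [  -0.25    -0.20     1.00    -0.30]
  [  -0.05    -0.10    -0.45     0.65]
Compute the cofactors C_ij = (−1)^(i+j)·(3×3 minor ij) of I−A; the adjugate is their transpose:
adj(I−A) = Cᵀ =
  [ 0.326750   0.129750   0.112875   0.127500]
  [ 0.189125   0.464000   0.089875   0.085125]
  [ 0.171375   0.188875   0.378250   0.214125]
  [ 0.172875   0.212125   0.284375   0.550750]
det(I−A) = Σ_j (I−A)_1j·C_1j = (1.00)(0.326750) + (-0.15)(0.189125) + (-0.15)(0.171375) + (-0.15)(0.172875) = 0.24674375
(I − A)⁻¹ = adj(I−A) / det(I−A) ≈
  [   1.3242     0.5258     0.4575     0.5167]
  [   0.7665     1.8805     0.3642     0.3450]
  [   0.6945     0.7655     1.5330     0.8678]
  [   0.7006     0.8597     1.1525     2.2321]
First solve x = (I − A)⁻¹ d = adj(I−A)·d / det(I−A); in particular x_2 = (0.189125·440 + 0.464000·440 + 0.089875·350 + 0.085125·200) / 0.24674375 = 335.85625 / 0.24674375 ≈ 1361.154.
Intermediate flow from 3 to 2: z_32 = a_32 · x_2 = 0.20 × 335.85625 / 0.24674375 = 67.17125 / 0.24674375 ≈ 272.2.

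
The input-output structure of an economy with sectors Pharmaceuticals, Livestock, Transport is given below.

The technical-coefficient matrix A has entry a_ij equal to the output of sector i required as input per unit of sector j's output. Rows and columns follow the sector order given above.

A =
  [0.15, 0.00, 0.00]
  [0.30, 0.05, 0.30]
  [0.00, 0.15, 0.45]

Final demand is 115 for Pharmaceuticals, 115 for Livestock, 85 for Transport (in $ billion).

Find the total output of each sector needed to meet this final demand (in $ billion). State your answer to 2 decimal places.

I − A =
  [   0.85     0.00     0.00]
  [  -0.30     0.95    -0.30]
  [   0.00    -0.15     0.55]
Cofactors of I−A, C_ij = (−1)^(i+j)·(minor ij) (rows/columns in the sector order above):
  C_11 = (0.95)(0.55) − (-0.30)(-0.15) = 0.4775
  C_12 = −[(-0.30)(0.55) − (-0.30)(0.00)] = 0.1650
  C_13 = (-0.30)(-0.15) − (0.95)(0.00) = 0.0450
  C_21 = −[(0.00)(0.55) − (0.00)(-0.15)] = 0.0000
  C_22 = (0.85)(0.55) − (0.00)(0.00) = 0.4675
  C_23 = −[(0.85)(-0.15) − (0.00)(0.00)] = 0.1275
  C_31 = (0.00)(-0.30) − (0.00)(0.95) = 0.0000
  C_32 = −[(0.85)(-0.30) − (0.00)(-0.30)] = 0.2550
  C_33 = (0.85)(0.95) − (0.00)(-0.30) = 0.8075
det(I−A) = Σ_j (I−A)_1j·C_1j = (0.85)(0.4775) + (0.00)(0.1650) + (0.00)(0.0450) = 0.405875
adj(I−A) = Cᵀ =
  [ 0.4775   0.0000   0.0000]
  [ 0.1650   0.4675   0.2550]
  [ 0.0450   0.1275   0.8075]
(I − A)⁻¹ = adj(I−A) / det(I−A) ≈
  [   1.1765     0.0000     0.0000]
  [   0.4065     1.1518     0.6283]
  [   0.1109     0.3141     1.9895]
x = (I − A)⁻¹ d = adj(I−A)·d / det(I−A), with det(I−A) = 0.405875:
  x_P = (0.4775·115 + 0.0000·115 + 0.0000·85) / 0.405875 = 54.9125 / 0.405875 ≈ 135.29
  x_L = (0.1650·115 + 0.4675·115 + 0.2550·85) / 0.405875 = 94.4125 / 0.405875 ≈ 232.61
  x_T = (0.0450·115 + 0.1275·115 + 0.8075·85) / 0.405875 = 88.475 / 0.405875 ≈ 217.99

x_P = 135.29, x_L = 232.61, x_T = 217.99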